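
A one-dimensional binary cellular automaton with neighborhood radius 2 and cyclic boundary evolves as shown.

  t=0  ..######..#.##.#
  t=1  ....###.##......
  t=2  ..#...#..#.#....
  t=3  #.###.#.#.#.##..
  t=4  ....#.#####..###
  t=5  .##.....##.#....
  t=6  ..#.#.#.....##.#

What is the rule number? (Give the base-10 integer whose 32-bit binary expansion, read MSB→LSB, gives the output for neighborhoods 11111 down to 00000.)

3794212114

  [31] ##### => #  t=0,i=4
  [30] ####. => #  t=0,i=6
  [29] ###.# => #  t=1,i=6
  [28] ###.. => .  t=0,i=7
  [27] ##.## => .  t=1,i=7
  [26] ##.#. => .  t=0,i=14
  [25] ##..# => #  t=0,i=8
  [24] ##... => .  t=1,i=10
  [23] #.### => .  t=3,i=2
  [22] #.##. => .  t=0,i=12
  [21] #.#.# => #  t=3,i=6
  [20] #.#.. => .  t=0,i=15
  [19] #..## => .  t=0,i=1
  [18] #..#. => #  t=0,i=9
  [17] #...# => #  t=2,i=4
  [16] #.... => #  t=1,i=11
  [15] .#### => .  t=0,i=3
  [14] .###. => .  t=1,i=5
  [13] .##.# => .  t=0,i=13
  [12] .##.. => #  t=1,i=9
  [11] .#.## => .  t=0,i=11
  [10] .#.#. => #  t=2,i=10
  [9] .#..# => .  t=0,i=0
  [8] .#... => #  t=2,i=3
  [7] ..### => .  t=0,i=2
  [6] ..##. => .  t=5,i=1
  [5] ..#.# => .  t=0,i=10
  [4] ..#.. => #  t=2,i=2
  [3] ...## => .  t=1,i=3
  [2] ...#. => .  t=2,i=1
  [1] ....# => #  t=1,i=2
  [0] ..... => .  t=1,i=0
  bits 11100010001001110001010100010010 = 3794212114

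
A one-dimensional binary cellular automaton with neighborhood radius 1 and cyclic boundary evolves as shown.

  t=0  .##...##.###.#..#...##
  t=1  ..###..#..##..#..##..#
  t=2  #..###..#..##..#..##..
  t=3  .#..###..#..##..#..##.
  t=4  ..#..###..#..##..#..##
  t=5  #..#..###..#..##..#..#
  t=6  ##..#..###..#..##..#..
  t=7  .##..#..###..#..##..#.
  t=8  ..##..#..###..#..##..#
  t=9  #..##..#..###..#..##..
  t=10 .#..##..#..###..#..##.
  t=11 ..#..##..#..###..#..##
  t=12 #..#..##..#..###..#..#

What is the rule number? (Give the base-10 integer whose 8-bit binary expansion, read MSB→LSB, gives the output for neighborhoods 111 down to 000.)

  ### -> #   bit 7 = 1  t=0,i=10
  ##. -> #   bit 6 = 1  t=0,i=2
  #.# -> .   bit 5 = 0  t=0,i=0
  #.. -> #   bit 4 = 1  t=0,i=3
  .## -> .   bit 3 = 0  t=0,i=1
  .#. -> .   bit 2 = 0  t=0,i=13
  ..# -> .   bit 1 = 0  t=0,i=5
  ... -> #   bit 0 = 1  t=0,i=4
  bits 11010001 = 209

209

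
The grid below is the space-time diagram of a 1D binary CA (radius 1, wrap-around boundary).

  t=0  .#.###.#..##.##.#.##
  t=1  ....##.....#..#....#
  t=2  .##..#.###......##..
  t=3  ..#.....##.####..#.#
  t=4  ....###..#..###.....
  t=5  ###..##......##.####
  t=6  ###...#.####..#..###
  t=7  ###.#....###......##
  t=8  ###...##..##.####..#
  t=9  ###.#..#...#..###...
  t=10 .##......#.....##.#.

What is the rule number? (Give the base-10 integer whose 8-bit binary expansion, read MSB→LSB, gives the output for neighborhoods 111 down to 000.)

193

  nb ###: next=#  (t=0,i=4, bit7=1)
  nb ##.: next=#  (t=0,i=5, bit6=1)
  nb #.#: next=.  (t=0,i=0, bit5=0)
  nb #..: next=.  (t=0,i=8, bit4=0)
  nb .##: next=.  (t=0,i=3, bit3=0)
  nb .#.: next=.  (t=0,i=1, bit2=0)
  nb ..#: next=.  (t=0,i=9, bit1=0)
  nb ...: next=#  (t=1,i=1, bit0=1)
  bits 11000001 = 193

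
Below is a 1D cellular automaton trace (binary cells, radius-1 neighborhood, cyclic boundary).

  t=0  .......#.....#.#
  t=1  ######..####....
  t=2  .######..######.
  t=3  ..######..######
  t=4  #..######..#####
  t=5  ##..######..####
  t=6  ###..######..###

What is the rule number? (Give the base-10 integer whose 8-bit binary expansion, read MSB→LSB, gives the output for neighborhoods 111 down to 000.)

209

  nb ###: next=#  (t=1,i=1, bit7=1)
  nb ##.: next=#  (t=1,i=5, bit6=1)
  nb #.#: next=.  (t=0,i=14, bit5=0)
  nb #..: next=#  (t=0,i=0, bit4=1)
  nb .##: next=.  (t=1,i=0, bit3=0)
  nb .#.: next=.  (t=0,i=7, bit2=0)
  nb ..#: next=.  (t=0,i=6, bit1=0)
  nb ...: next=#  (t=0,i=1, bit0=1)
  bits 11010001 = 209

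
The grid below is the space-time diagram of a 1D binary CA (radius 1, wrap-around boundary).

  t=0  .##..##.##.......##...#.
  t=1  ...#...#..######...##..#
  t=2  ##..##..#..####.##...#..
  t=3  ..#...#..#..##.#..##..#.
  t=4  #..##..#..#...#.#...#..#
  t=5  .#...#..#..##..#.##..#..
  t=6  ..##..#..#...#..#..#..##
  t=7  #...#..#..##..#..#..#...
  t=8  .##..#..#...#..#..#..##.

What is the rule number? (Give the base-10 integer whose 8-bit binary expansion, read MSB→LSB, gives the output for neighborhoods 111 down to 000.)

  [7] ### => #  t=1,i=11
  [6] ##. => .  t=0,i=2
  [5] #.# => #  t=0,i=7
  [4] #.. => #  t=0,i=3
  [3] .## => .  t=0,i=1
  [2] .#. => .  t=0,i=22
  [1] ..# => .  t=0,i=0
  [0] ... => #  t=0,i=11
  bits 10110001 = 177

177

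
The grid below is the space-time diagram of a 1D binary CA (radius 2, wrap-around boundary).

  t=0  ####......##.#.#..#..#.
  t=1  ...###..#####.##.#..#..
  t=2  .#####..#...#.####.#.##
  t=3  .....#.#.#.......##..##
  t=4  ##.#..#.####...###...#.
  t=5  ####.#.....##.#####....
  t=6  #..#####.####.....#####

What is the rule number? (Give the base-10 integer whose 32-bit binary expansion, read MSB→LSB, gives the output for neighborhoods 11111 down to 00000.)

894789066

  nb #####: next=.  (t=1,i=10, bit31=0)
  nb ####.: next=.  (t=0,i=2, bit30=0)
  nb ###.#: next=#  (t=1,i=12, bit29=1)
  nb ###..: next=#  (t=0,i=3, bit28=1)
  nb ##.##: next=.  (t=1,i=13, bit27=0)
  nb ##.#.: next=#  (t=0,i=12, bit26=1)
  nb ##..#: next=.  (t=1,i=6, bit25=0)
  nb ##...: next=#  (t=0,i=4, bit24=1)
  nb #.###: next=.  (t=0,i=0, bit23=0)
  nb #.##.: next=#  (t=1,i=14, bit22=1)
  nb #.#.#: next=.  (t=0,i=13, bit21=0)
  nb #.#..: next=#  (t=0,i=15, bit20=1)
  nb #..##: next=.  (t=1,i=7, bit19=0)
  nb #..#.: next=#  (t=0,i=17, bit18=1)
  nb #...#: next=.  (t=2,i=10, bit17=0)
  nb #....: next=#  (t=0,i=5, bit16=1)
  nb .####: next=.  (t=0,i=1, bit15=0)
  nb .###.: next=#  (t=1,i=4, bit14=1)
  nb .##.#: next=#  (t=0,i=11, bit13=1)
  nb .##..: next=.  (t=3,i=18, bit12=0)
  nb .#.##: next=.  (t=0,i=22, bit11=0)
  nb .#.#.: next=#  (t=0,i=14, bit10=1)
  nb .#..#: next=.  (t=0,i=16, bit9=0)
  nb .#...: next=#  (t=1,i=21, bit8=1)
  nb ..###: next=#  (t=1,i=3, bit7=1)
  nb ..##.: next=#  (t=0,i=10, bit6=1)
  nb ..#.#: next=.  (t=0,i=21, bit5=0)
  nb ..#..: next=.  (t=0,i=18, bit4=0)
  nb ...##: next=#  (t=0,i=9, bit3=1)
  nb ...#.: next=.  (t=2,i=11, bit2=0)
  nb ....#: next=#  (t=0,i=8, bit1=1)
  nb .....: next=.  (t=0,i=6, bit0=0)
  bits 00110101010101010110010111001010 = 894789066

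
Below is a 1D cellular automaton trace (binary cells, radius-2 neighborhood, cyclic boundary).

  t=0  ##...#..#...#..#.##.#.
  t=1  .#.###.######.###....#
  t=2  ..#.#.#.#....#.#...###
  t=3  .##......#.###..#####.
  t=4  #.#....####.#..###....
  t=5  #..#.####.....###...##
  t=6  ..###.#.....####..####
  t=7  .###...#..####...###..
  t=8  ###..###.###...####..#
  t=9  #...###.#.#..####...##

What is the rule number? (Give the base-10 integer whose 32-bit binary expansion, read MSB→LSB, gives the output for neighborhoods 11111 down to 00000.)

  [31] ##### => .  t=1,i=9
  [30] ####. => .  t=1,i=11
  [29] ###.# => .  t=1,i=5
  [28] ###.. => .  t=1,i=16
  [27] ##.## => #  t=1,i=6
  [26] ##.#. => .  t=0,i=19
  [25] ##..# => .  t=2,i=0
  [24] ##... => .  t=0,i=2
  [23] #.### => .  t=1,i=3
  [22] #.##. => .  t=0,i=0
  [21] #.#.# => .  t=0,i=20
  [20] #.#.. => .  t=2,i=8
  [19] #..## => #  t=3,i=0
  [18] #..#. => #  t=0,i=7
  [17] #...# => #  t=0,i=3
  [16] #.... => .  t=1,i=18
  [15] .#### => #  t=1,i=8
  [14] .###. => #  t=1,i=4
  [13] .##.# => .  t=0,i=18
  [12] .##.. => #  t=0,i=1
  [11] .#.## => #  t=0,i=16
  [10] .#.#. => .  t=1,i=0
  [9] .#..# => .  t=0,i=6
  [8] .#... => #  t=0,i=9
  [7] ..### => #  t=2,i=19
  [6] ..##. => .  t=3,i=1
  [5] ..#.# => #  t=0,i=15
  [4] ..#.. => #  t=0,i=5
  [3] ...## => #  t=2,i=18
  [2] ...#. => #  t=0,i=4
  [1] ....# => #  t=1,i=19
  [0] ..... => .  t=3,i=5
  bits 00001000000011101101100110111110 = 135190974

135190974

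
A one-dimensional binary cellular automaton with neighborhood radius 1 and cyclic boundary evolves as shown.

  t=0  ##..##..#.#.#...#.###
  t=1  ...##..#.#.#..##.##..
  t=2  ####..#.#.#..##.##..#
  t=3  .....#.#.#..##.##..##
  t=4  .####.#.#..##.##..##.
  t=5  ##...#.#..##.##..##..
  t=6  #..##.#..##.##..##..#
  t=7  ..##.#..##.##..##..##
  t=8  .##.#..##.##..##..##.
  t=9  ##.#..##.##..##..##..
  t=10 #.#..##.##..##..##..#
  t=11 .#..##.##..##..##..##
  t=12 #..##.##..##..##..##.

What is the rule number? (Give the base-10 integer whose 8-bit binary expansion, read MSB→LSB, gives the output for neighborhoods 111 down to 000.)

  [7] ### => .  t=0,i=0
  [6] ##. => .  t=0,i=1
  [5] #.# => #  t=0,i=9
  [4] #.. => .  t=0,i=2
  [3] .## => #  t=0,i=4
  [2] .#. => .  t=0,i=8
  [1] ..# => #  t=0,i=3
  [0] ... => #  t=0,i=14
  bits 00101011 = 43

43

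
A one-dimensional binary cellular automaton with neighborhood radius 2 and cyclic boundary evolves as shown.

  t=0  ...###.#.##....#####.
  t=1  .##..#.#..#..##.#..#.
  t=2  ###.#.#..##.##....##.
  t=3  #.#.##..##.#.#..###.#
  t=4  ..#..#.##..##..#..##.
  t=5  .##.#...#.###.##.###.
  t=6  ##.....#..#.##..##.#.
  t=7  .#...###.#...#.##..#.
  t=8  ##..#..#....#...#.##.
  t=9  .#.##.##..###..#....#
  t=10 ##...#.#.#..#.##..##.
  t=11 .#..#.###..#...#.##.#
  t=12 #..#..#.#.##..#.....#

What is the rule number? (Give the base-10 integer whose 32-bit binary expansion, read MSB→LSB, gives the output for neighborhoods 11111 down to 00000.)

  ##### -> .   bit 31 = 0  t=0,i=17
  ####. -> .   bit 30 = 0  t=0,i=18
  ###.# -> #   bit 29 = 1  t=0,i=5
  ###.. -> #   bit 28 = 1  t=0,i=19
  ##.## -> #   bit 27 = 1  t=2,i=11
  ##.#. -> .   bit 26 = 0  t=0,i=6
  ##..# -> .   bit 25 = 0  t=1,i=3
  ##... -> .   bit 24 = 0  t=0,i=11
  #.### -> #   bit 23 = 1  t=2,i=0
  #.##. -> .   bit 22 = 0  t=0,i=9
  #.#.# -> #   bit 21 = 1  t=0,i=7
  #.#.. -> .   bit 20 = 0  t=1,i=7
  #..## -> #   bit 19 = 1  t=1,i=0
  #..#. -> #   bit 18 = 1  t=1,i=4
  #...# -> .   bit 17 = 0  t=4,i=0
  #.... -> .   bit 16 = 0  t=0,i=0
  .#### -> #   bit 15 = 1  t=0,i=16
  .###. -> .   bit 14 = 0  t=0,i=4
  .##.# -> .   bit 13 = 0  t=1,i=14
  .##.. -> #   bit 12 = 1  t=0,i=10
  .#.## -> .   bit 11 = 0  t=0,i=8
  .#.#. -> #   bit 10 = 1  t=1,i=6
  .#..# -> .   bit 9 = 0  t=1,i=8
  .#... -> .   bit 8 = 0  t=5,i=5
  ..### -> .   bit 7 = 0  t=0,i=3
  ..##. -> #   bit 6 = 1  t=1,i=1
  ..#.# -> .   bit 5 = 0  t=1,i=5
  ..#.. -> #   bit 4 = 1  t=1,i=10
  ...## -> #   bit 3 = 1  t=0,i=2
  ...#. -> #   bit 2 = 1  t=4,i=1
  ....# -> #   bit 1 = 1  t=0,i=1
  ..... -> .   bit 0 = 0  t=6,i=4
  bits 00111000101011001001010001011110 = 950834270

950834270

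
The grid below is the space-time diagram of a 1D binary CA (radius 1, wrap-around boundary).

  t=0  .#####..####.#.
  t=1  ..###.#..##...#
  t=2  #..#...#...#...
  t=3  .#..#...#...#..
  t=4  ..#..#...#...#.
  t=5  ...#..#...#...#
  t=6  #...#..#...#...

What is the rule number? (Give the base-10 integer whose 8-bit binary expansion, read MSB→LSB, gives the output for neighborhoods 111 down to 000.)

144

  [7] ### => #  t=0,i=2
  [6] ##. => .  t=0,i=5
  [5] #.# => .  t=0,i=12
  [4] #.. => #  t=0,i=6
  [3] .## => .  t=0,i=1
  [2] .#. => .  t=0,i=13
  [1] ..# => .  t=0,i=0
  [0] ... => .  t=1,i=12
  bits 10010000 = 144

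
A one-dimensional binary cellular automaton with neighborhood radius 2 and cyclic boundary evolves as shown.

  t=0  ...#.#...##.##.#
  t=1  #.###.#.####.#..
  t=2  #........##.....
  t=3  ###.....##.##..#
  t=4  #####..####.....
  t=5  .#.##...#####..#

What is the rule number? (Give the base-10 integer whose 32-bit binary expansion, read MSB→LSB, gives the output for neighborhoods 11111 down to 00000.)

  nb #####: next=.  (t=4,i=2, bit31=0)
  nb ####.: next=#  (t=1,i=10, bit30=1)
  nb ###.#: next=.  (t=1,i=4, bit29=0)
  nb ###..: next=#  (t=3,i=2, bit28=1)
  nb ##.##: next=#  (t=0,i=11, bit27=1)
  nb ##.#.: next=.  (t=0,i=14, bit26=0)
  nb ##..#: next=.  (t=3,i=13, bit25=0)
  nb ##...: next=#  (t=2,i=11, bit24=1)
  nb #.###: next=.  (t=1,i=2, bit23=0)
  nb #.##.: next=.  (t=0,i=12, bit22=0)
  nb #.#.#: next=.  (t=1,i=6, bit21=0)
  nb #.#..: next=.  (t=0,i=5, bit20=0)
  nb #..##: next=.  (t=3,i=14, bit19=0)
  nb #..#.: next=.  (t=1,i=15, bit18=0)
  nb #...#: next=.  (t=0,i=1, bit17=0)
  nb #....: next=#  (t=2,i=2, bit16=1)
  nb .####: next=#  (t=1,i=9, bit15=1)
  nb .###.: next=.  (t=1,i=3, bit14=0)
  nb .##.#: next=#  (t=0,i=10, bit13=1)
  nb .##..: next=.  (t=2,i=10, bit12=0)
  nb .#.##: next=.  (t=1,i=1, bit11=0)
  nb .#.#.: next=#  (t=0,i=4, bit10=1)
  nb .#..#: next=.  (t=1,i=14, bit9=0)
  nb .#...: next=#  (t=0,i=0, bit8=1)
  nb ..###: next=.  (t=3,i=15, bit7=0)
  nb ..##.: next=#  (t=0,i=9, bit6=1)
  nb ..#.#: next=#  (t=0,i=3, bit5=1)
  nb ..#..: next=#  (t=2,i=0, bit4=1)
  nb ...##: next=#  (t=0,i=8, bit3=1)
  nb ...#.: next=#  (t=0,i=2, bit2=1)
  nb ....#: next=.  (t=2,i=7, bit1=0)
  nb .....: next=.  (t=2,i=3, bit0=0)
  bits 01011001000000011010010101111100 = 1493280124

1493280124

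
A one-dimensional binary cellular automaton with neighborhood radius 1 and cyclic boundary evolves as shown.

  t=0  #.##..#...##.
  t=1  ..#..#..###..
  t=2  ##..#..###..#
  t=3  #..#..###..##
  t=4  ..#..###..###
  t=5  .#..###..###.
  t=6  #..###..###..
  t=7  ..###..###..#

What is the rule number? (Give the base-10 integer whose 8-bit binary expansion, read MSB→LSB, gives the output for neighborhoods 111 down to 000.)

  nb ###: next=#  (t=1,i=9, bit7=1)
  nb ##.: next=.  (t=0,i=3, bit6=0)
  nb #.#: next=.  (t=0,i=1, bit5=0)
  nb #..: next=.  (t=0,i=4, bit4=0)
  nb .##: next=#  (t=0,i=2, bit3=1)
  nb .#.: next=.  (t=0,i=0, bit2=0)
  nb ..#: next=#  (t=0,i=5, bit1=1)
  nb ...: next=#  (t=0,i=8, bit0=1)
  bits 10001011 = 139

139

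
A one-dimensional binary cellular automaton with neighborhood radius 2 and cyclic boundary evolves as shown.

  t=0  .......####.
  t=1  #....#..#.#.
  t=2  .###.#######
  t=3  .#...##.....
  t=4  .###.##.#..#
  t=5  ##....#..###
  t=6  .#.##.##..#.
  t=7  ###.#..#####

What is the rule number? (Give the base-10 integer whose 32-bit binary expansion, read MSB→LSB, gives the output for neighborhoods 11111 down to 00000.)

312983410

  #####|.  b31=0 t=2,i=7
  ####.|.  b30=0 t=0,i=9
  ###.#|.  b29=0 t=2,i=3
  ###..|#  b28=1 t=0,i=10
  ##.##|.  b27=0 t=2,i=0
  ##.#.|.  b26=0 t=4,i=7
  ##..#|#  b25=1 t=6,i=8
  ##...|.  b24=0 t=0,i=11
  #.###|#  b23=1 t=2,i=1
  #.##.|.  b22=0 t=4,i=5
  #.#.#|#  b21=1 t=1,i=10
  #.#..|.  b20=0 t=1,i=0
  #..##|.  b19=0 t=5,i=8
  #..#.|#  b18=1 t=1,i=7
  #...#|#  b17=1 t=3,i=3
  #....|#  b16=1 t=0,i=0
  .####|#  b15=1 t=0,i=8
  .###.|.  b14=0 t=2,i=2
  .##.#|#  b13=1 t=4,i=6
  .##..|#  b12=1 t=3,i=6
  .#.##|#  b11=1 t=4,i=0
  .#.#.|#  b10=1 t=1,i=9
  .#..#|#  b9=1 t=1,i=6
  .#...|#  b8=1 t=1,i=1
  ..###|.  b7=0 t=0,i=7
  ..##.|#  b6=1 t=3,i=5
  ..#.#|#  b5=1 t=1,i=8
  ..#..|#  b4=1 t=1,i=5
  ...##|.  b3=0 t=0,i=6
  ...#.|.  b2=0 t=1,i=4
  ....#|#  b1=1 t=0,i=5
  .....|.  b0=0 t=0,i=1
  bits 00010010101001111011111101110010 = 312983410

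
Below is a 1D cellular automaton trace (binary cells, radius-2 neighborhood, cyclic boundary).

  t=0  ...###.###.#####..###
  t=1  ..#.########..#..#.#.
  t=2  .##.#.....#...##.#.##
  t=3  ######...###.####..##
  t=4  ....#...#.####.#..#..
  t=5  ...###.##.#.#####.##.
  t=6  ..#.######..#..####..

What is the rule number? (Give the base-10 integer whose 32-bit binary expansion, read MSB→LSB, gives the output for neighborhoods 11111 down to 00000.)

1826120572

  ##### -> .   bit 31 = 0  t=0,i=13
  ####. -> #   bit 30 = 1  t=0,i=14
  ###.# -> #   bit 29 = 1  t=0,i=5
  ###.. -> .   bit 28 = 0  t=0,i=15
  ##.## -> #   bit 27 = 1  t=0,i=6
  ##.#. -> #   bit 26 = 1  t=2,i=3
  ##..# -> .   bit 25 = 0  t=0,i=16
  ##... -> .   bit 24 = 0  t=0,i=0
  #.### -> #   bit 23 = 1  t=0,i=7
  #.##. -> #   bit 22 = 1  t=2,i=1
  #.#.# -> .   bit 21 = 0  t=2,i=17
  #.#.. -> #   bit 20 = 1  t=1,i=19
  #..## -> #   bit 19 = 1  t=0,i=17
  #..#. -> .   bit 18 = 0  t=1,i=13
  #...# -> .   bit 17 = 0  t=0,i=1
  #.... -> .   bit 16 = 0  t=2,i=6
  .#### -> .   bit 15 = 0  t=0,i=12
  .###. -> #   bit 14 = 1  t=0,i=4
  .##.# -> #   bit 13 = 1  t=2,i=2
  .##.. -> .   bit 12 = 0  t=5,i=19
  .#.## -> .   bit 11 = 0  t=1,i=3
  .#.#. -> .   bit 10 = 0  t=1,i=18
  .#..# -> #   bit 9 = 1  t=1,i=15
  .#... -> #   bit 8 = 1  t=1,i=20
  ..### -> .   bit 7 = 0  t=0,i=3
  ..##. -> #   bit 6 = 1  t=2,i=14
  ..#.# -> #   bit 5 = 1  t=1,i=2
  ..#.. -> #   bit 4 = 1  t=1,i=14
  ...## -> #   bit 3 = 1  t=0,i=2
  ...#. -> #   bit 2 = 1  t=1,i=1
  ....# -> .   bit 1 = 0  t=2,i=8
  ..... -> .   bit 0 = 0  t=2,i=7
  bits 01101100110110000110001101111100 = 1826120572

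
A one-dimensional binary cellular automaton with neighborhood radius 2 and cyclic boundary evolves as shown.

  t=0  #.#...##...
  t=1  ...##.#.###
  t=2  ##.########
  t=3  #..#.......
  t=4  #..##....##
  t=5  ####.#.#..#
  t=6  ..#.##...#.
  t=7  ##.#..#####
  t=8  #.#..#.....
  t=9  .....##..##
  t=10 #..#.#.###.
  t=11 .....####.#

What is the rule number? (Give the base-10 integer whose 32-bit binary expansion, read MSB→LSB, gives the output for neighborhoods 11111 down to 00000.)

  nb #####: next=.  (t=2,i=5, bit31=0)
  nb ####.: next=#  (t=2,i=0, bit30=1)
  nb ###.#: next=.  (t=2,i=1, bit29=0)
  nb ###..: next=#  (t=1,i=10, bit28=1)
  nb ##.##: next=.  (t=2,i=2, bit27=0)
  nb ##.#.: next=#  (t=1,i=5, bit26=1)
  nb ##..#: next=#  (t=4,i=1, bit25=1)
  nb ##...: next=#  (t=0,i=8, bit24=1)
  nb #.###: next=#  (t=1,i=8, bit23=1)
  nb #.##.: next=.  (t=6,i=4, bit22=0)
  nb #.#.#: next=#  (t=1,i=6, bit21=1)
  nb #.#..: next=.  (t=0,i=2, bit20=0)
  nb #..##: next=#  (t=4,i=2, bit19=1)
  nb #..#.: next=.  (t=3,i=2, bit18=0)
  nb #...#: next=#  (t=0,i=4, bit17=1)
  nb #....: next=.  (t=3,i=5, bit16=0)
  nb .####: next=.  (t=2,i=4, bit15=0)
  nb .###.: next=#  (t=1,i=9, bit14=1)
  nb .##.#: next=#  (t=1,i=4, bit13=1)
  nb .##..: next=.  (t=0,i=7, bit12=0)
  nb .#.##: next=#  (t=1,i=7, bit11=1)
  nb .#.#.: next=.  (t=0,i=1, bit10=0)
  nb .#..#: next=.  (t=3,i=1, bit9=0)
  nb .#...: next=#  (t=0,i=3, bit8=1)
  nb ..###: next=.  (t=4,i=9, bit7=0)
  nb ..##.: next=#  (t=0,i=6, bit6=1)
  nb ..#.#: next=.  (t=0,i=0, bit5=0)
  nb ..#..: next=#  (t=3,i=0, bit4=1)
  nb ...##: next=.  (t=0,i=5, bit3=0)
  nb ...#.: next=#  (t=0,i=10, bit2=1)
  nb ....#: next=#  (t=3,i=9, bit1=1)
  nb .....: next=.  (t=3,i=6, bit0=0)
  bits 01010111101010100110100101010110 = 1470785878

1470785878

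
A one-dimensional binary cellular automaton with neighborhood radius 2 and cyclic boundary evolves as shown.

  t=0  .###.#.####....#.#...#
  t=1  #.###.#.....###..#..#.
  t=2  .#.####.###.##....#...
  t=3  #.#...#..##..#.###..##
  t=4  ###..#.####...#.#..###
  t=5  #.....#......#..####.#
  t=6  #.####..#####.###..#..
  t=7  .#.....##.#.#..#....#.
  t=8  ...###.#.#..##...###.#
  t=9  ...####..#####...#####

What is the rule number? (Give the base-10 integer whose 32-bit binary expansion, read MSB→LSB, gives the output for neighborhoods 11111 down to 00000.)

  ##### -> #   bit 31 = 1  t=4,i=0
  ####. -> .   bit 30 = 0  t=0,i=9
  ###.# -> #   bit 29 = 1  t=0,i=3
  ###.. -> .   bit 28 = 0  t=0,i=10
  ##.## -> .   bit 27 = 0  t=2,i=7
  ##.#. -> #   bit 26 = 1  t=0,i=4
  ##..# -> .   bit 25 = 0  t=1,i=15
  ##... -> .   bit 24 = 0  t=0,i=11
  #.### -> .   bit 23 = 0  t=0,i=1
  #.##. -> .   bit 22 = 0  t=2,i=12
  #.#.# -> .   bit 21 = 0  t=0,i=5
  #.#.. -> #   bit 20 = 1  t=0,i=17
  #..## -> #   bit 19 = 1  t=3,i=8
  #..#. -> .   bit 18 = 0  t=1,i=16
  #...# -> .   bit 17 = 0  t=0,i=19
  #.... -> #   bit 16 = 1  t=0,i=12
  .#### -> .   bit 15 = 0  t=0,i=8
  .###. -> #   bit 14 = 1  t=0,i=2
  .##.# -> .   bit 13 = 0  t=7,i=8
  .##.. -> #   bit 12 = 1  t=2,i=13
  .#.## -> #   bit 11 = 1  t=0,i=0
  .#.#. -> .   bit 10 = 0  t=0,i=16
  .#..# -> #   bit 9 = 1  t=1,i=18
  .#... -> .   bit 8 = 0  t=0,i=18
  ..### -> #   bit 7 = 1  t=1,i=12
  ..##. -> #   bit 6 = 1  t=3,i=9
  ..#.# -> .   bit 5 = 0  t=0,i=15
  ..#.. -> .   bit 4 = 0  t=1,i=17
  ...## -> .   bit 3 = 0  t=1,i=11
  ...#. -> #   bit 2 = 1  t=0,i=14
  ....# -> #   bit 1 = 1  t=0,i=13
  ..... -> #   bit 0 = 1  t=1,i=9
  bits 10100100000110010101101011000111 = 2753125063

2753125063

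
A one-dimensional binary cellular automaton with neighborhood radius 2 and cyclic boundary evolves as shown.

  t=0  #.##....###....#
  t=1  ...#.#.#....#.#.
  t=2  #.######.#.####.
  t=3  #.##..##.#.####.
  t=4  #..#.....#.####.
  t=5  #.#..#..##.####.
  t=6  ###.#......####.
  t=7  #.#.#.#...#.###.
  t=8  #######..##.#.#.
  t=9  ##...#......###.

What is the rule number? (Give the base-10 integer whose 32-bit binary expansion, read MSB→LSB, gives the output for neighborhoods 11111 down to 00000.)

1622512684

  nb #####: next=.  (t=2,i=4, bit31=0)
  nb ####.: next=#  (t=2,i=6, bit30=1)
  nb ###.#: next=#  (t=2,i=7, bit29=1)
  nb ###..: next=.  (t=0,i=10, bit28=0)
  nb ##.##: next=.  (t=0,i=1, bit27=0)
  nb ##.#.: next=.  (t=2,i=8, bit26=0)
  nb ##..#: next=.  (t=3,i=4, bit25=0)
  nb ##...: next=.  (t=0,i=4, bit24=0)
  nb #.###: next=#  (t=2,i=2, bit23=1)
  nb #.##.: next=.  (t=0,i=2, bit22=0)
  nb #.#.#: next=#  (t=1,i=5, bit21=1)
  nb #.#..: next=#  (t=1,i=7, bit20=1)
  nb #..##: next=.  (t=3,i=5, bit19=0)
  nb #..#.: next=#  (t=4,i=2, bit18=1)
  nb #...#: next=.  (t=7,i=8, bit17=0)
  nb #....: next=#  (t=0,i=5, bit16=1)
  nb .####: next=#  (t=2,i=3, bit15=1)
  nb .###.: next=.  (t=0,i=9, bit14=0)
  nb .##.#: next=.  (t=0,i=0, bit13=0)
  nb .##..: next=#  (t=0,i=3, bit12=1)
  nb .#.##: next=.  (t=2,i=1, bit11=0)
  nb .#.#.: next=#  (t=1,i=4, bit10=1)
  nb .#..#: next=.  (t=4,i=1, bit9=0)
  nb .#...: next=.  (t=1,i=8, bit8=0)
  nb ..###: next=.  (t=0,i=8, bit7=0)
  nb ..##.: next=.  (t=0,i=15, bit6=0)
  nb ..#.#: next=#  (t=1,i=3, bit5=1)
  nb ..#..: next=.  (t=4,i=3, bit4=0)
  nb ...##: next=#  (t=0,i=7, bit3=1)
  nb ...#.: next=#  (t=1,i=2, bit2=1)
  nb ....#: next=.  (t=0,i=6, bit1=0)
  nb .....: next=.  (t=4,i=6, bit0=0)
  bits 01100000101101011001010000101100 = 1622512684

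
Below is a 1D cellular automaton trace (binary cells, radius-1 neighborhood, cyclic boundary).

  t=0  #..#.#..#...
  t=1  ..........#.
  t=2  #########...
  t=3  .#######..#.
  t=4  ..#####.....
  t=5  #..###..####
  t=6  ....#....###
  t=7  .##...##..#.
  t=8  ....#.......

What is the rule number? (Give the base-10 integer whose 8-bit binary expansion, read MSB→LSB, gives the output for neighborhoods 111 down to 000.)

129

  ###|#  b7=1 t=2,i=1
  ##.|.  b6=0 t=2,i=8
  #.#|.  b5=0 t=0,i=4
  #..|.  b4=0 t=0,i=1
  .##|.  b3=0 t=2,i=0
  .#.|.  b2=0 t=0,i=0
  ..#|.  b1=0 t=0,i=2
  ...|#  b0=1 t=0,i=10
  bits 10000001 = 129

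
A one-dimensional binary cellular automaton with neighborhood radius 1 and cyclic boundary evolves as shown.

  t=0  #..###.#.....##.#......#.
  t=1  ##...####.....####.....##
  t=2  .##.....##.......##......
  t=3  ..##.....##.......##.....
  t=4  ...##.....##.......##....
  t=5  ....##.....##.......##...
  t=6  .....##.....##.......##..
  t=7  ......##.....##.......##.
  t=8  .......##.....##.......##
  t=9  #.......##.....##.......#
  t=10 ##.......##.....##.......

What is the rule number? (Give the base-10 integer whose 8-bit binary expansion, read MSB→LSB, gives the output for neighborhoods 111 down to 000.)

  ### -> .   bit 7 = 0  t=0,i=4
  ##. -> #   bit 6 = 1  t=0,i=5
  #.# -> #   bit 5 = 1  t=0,i=6
  #.. -> #   bit 4 = 1  t=0,i=1
  .## -> .   bit 3 = 0  t=0,i=3
  .#. -> #   bit 2 = 1  t=0,i=0
  ..# -> .   bit 1 = 0  t=0,i=2
  ... -> .   bit 0 = 0  t=0,i=9
  bits 01110100 = 116

116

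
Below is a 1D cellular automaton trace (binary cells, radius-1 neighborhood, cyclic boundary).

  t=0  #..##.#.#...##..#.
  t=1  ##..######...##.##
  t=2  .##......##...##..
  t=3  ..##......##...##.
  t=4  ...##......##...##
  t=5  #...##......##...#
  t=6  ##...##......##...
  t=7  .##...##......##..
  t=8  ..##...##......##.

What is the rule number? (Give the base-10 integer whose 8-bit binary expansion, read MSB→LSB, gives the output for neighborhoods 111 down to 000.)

116

  ###|.  b7=0 t=1,i=0
  ##.|#  b6=1 t=0,i=4
  #.#|#  b5=1 t=0,i=5
  #..|#  b4=1 t=0,i=1
  .##|.  b3=0 t=0,i=3
  .#.|#  b2=1 t=0,i=0
  ..#|.  b1=0 t=0,i=2
  ...|.  b0=0 t=0,i=10
  bits 01110100 = 116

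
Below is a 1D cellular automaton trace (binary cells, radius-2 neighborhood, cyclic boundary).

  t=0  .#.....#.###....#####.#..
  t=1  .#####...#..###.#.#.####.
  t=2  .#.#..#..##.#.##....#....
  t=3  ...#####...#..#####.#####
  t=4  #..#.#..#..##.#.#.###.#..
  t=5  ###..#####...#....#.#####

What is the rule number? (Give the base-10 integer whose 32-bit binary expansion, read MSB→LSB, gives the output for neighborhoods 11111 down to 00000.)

2916422547

  [31] ##### => #  t=0,i=18
  [30] ####. => .  t=0,i=19
  [29] ###.# => #  t=0,i=20
  [28] ###.. => .  t=0,i=11
  [27] ##.## => #  t=3,i=19
  [26] ##.#. => #  t=0,i=21
  [25] ##..# => .  t=1,i=24
  [24] ##... => #  t=0,i=12
  [23] #.### => #  t=0,i=9
  [22] #.##. => #  t=2,i=14
  [21] #.#.# => .  t=1,i=16
  [20] #.#.. => #  t=0,i=22
  [19] #..## => .  t=1,i=0
  [18] #..#. => #  t=2,i=5
  [17] #...# => .  t=0,i=24
  [16] #.... => #  t=0,i=3
  [15] .#### => .  t=0,i=17
  [14] .###. => .  t=0,i=10
  [13] .##.# => .  t=2,i=10
  [12] .##.. => #  t=2,i=15
  [11] .#.## => .  t=0,i=8
  [10] .#.#. => .  t=1,i=17
  [9] .#..# => #  t=1,i=10
  [8] .#... => #  t=0,i=2
  [7] ..### => #  t=0,i=16
  [6] ..##. => .  t=2,i=9
  [5] ..#.# => .  t=0,i=7
  [4] ..#.. => #  t=0,i=1
  [3] ...## => .  t=0,i=15
  [2] ...#. => .  t=0,i=0
  [1] ....# => #  t=0,i=5
  [0] ..... => #  t=0,i=4
  bits 10101101110101010001001110010011 = 2916422547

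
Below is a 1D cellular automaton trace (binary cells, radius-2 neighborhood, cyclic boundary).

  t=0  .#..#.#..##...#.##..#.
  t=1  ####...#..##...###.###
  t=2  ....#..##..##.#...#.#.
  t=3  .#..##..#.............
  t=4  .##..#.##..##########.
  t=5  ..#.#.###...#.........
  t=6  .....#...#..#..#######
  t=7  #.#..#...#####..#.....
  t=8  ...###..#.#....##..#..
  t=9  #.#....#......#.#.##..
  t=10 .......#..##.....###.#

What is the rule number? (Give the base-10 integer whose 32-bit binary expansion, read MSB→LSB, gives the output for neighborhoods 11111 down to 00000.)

  #####|.  b31=0 t=1,i=0
  ####.|.  b30=0 t=1,i=2
  ###.#|.  b29=0 t=1,i=17
  ###..|.  b28=0 t=1,i=3
  ##.##|#  b27=1 t=1,i=18
  ##.#.|.  b26=0 t=2,i=13
  ##..#|.  b25=0 t=0,i=18
  ##...|#  b24=1 t=0,i=11
  #.###|.  b23=0 t=1,i=19
  #.##.|#  b22=1 t=0,i=16
  #.#.#|.  b21=0 t=5,i=4
  #.#..|.  b20=0 t=0,i=6
  #..##|.  b19=0 t=0,i=8
  #..#.|#  b18=1 t=0,i=0
  #...#|.  b17=0 t=0,i=12
  #....|.  b16=0 t=2,i=0
  .####|#  b15=1 t=1,i=20
  .###.|.  b14=0 t=1,i=16
  .##.#|.  b13=0 t=2,i=12
  .##..|#  b12=1 t=0,i=10
  .#.##|#  b11=1 t=0,i=15
  .#.#.|.  b10=0 t=0,i=5
  .#..#|#  b9=1 t=0,i=2
  .#...|.  b8=0 t=2,i=15
  ..###|.  b7=0 t=1,i=15
  ..##.|.  b6=0 t=0,i=9
  ..#.#|.  b5=0 t=0,i=4
  ..#..|#  b4=1 t=0,i=1
  ...##|#  b3=1 t=1,i=14
  ...#.|.  b2=0 t=0,i=13
  ....#|.  b1=0 t=2,i=2
  .....|#  b0=1 t=2,i=1
  bits 00001001010001001001101000011001 = 155490841

155490841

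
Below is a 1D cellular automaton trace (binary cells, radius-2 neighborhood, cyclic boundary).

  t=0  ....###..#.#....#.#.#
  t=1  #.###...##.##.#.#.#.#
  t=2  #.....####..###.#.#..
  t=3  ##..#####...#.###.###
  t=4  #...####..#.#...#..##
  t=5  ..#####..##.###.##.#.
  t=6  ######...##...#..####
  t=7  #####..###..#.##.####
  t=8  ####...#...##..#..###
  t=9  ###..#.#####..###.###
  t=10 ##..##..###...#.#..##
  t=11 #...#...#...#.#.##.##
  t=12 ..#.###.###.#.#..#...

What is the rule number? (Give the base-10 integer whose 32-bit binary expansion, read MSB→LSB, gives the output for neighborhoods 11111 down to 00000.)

3828786170

  [31] ##### => #  t=3,i=6
  [30] ####. => #  t=2,i=8
  [29] ###.# => #  t=2,i=14
  [28] ###.. => .  t=0,i=6
  [27] ##.## => .  t=1,i=1
  [26] ##.#. => #  t=1,i=13
  [25] ##..# => .  t=0,i=7
  [24] ##... => .  t=1,i=5
  [23] #.### => .  t=1,i=2
  [22] #.##. => .  t=1,i=11
  [21] #.#.# => #  t=0,i=18
  [20] #.#.. => #  t=0,i=11
  [19] #..## => .  t=2,i=11
  [18] #..#. => #  t=0,i=8
  [17] #...# => #  t=1,i=6
  [16] #.... => .  t=0,i=1
  [15] .#### => #  t=2,i=7
  [14] .###. => .  t=0,i=5
  [13] .##.# => #  t=1,i=0
  [12] .##.. => .  t=6,i=10
  [11] .#.## => .  t=1,i=19
  [10] .#.#. => .  t=0,i=10
  [9] .#..# => #  t=2,i=19
  [8] .#... => #  t=0,i=0
  [7] ..### => #  t=0,i=4
  [6] ..##. => #  t=1,i=8
  [5] ..#.# => #  t=0,i=9
  [4] ..#.. => #  t=2,i=0
  [3] ...## => #  t=0,i=3
  [2] ...#. => .  t=0,i=15
  [1] ....# => #  t=0,i=2
  [0] ..... => .  t=2,i=3
  bits 11100100001101101010001111111010 = 3828786170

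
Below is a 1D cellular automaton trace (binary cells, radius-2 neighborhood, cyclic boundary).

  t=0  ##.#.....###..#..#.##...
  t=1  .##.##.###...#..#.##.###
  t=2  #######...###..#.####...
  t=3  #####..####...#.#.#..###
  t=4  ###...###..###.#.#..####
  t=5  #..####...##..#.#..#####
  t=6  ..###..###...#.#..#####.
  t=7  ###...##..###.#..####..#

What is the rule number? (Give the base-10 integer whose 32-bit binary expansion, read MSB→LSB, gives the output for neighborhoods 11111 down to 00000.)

2370809230

  ##### -> #   bit 31 = 1  t=2,i=2
  ####. -> .   bit 30 = 0  t=2,i=5
  ###.# -> .   bit 29 = 0  t=1,i=23
  ###.. -> .   bit 28 = 0  t=0,i=11
  ##.## -> #   bit 27 = 1  t=1,i=0
  ##.#. -> #   bit 26 = 1  t=0,i=2
  ##..# -> .   bit 25 = 0  t=0,i=12
  ##... -> #   bit 24 = 1  t=0,i=21
  #.### -> .   bit 23 = 0  t=1,i=7
  #.##. -> #   bit 22 = 1  t=0,i=19
  #.#.# -> .   bit 21 = 0  t=3,i=16
  #.#.. -> .   bit 20 = 0  t=0,i=3
  #..## -> #   bit 19 = 1  t=3,i=6
  #..#. -> #   bit 18 = 1  t=0,i=13
  #...# -> #   bit 17 = 1  t=0,i=22
  #.... -> #   bit 16 = 1  t=0,i=5
  .#### -> #   bit 15 = 1  t=2,i=1
  .###. -> .   bit 14 = 0  t=0,i=10
  .##.# -> #   bit 13 = 1  t=0,i=1
  .##.. -> .   bit 12 = 0  t=0,i=20
  .#.## -> #   bit 11 = 1  t=0,i=18
  .#.#. -> #   bit 10 = 1  t=3,i=15
  .#..# -> .   bit 9 = 0  t=0,i=15
  .#... -> #   bit 8 = 1  t=0,i=4
  ..### -> #   bit 7 = 1  t=0,i=9
  ..##. -> .   bit 6 = 0  t=0,i=0
  ..#.# -> .   bit 5 = 0  t=0,i=17
  ..#.. -> .   bit 4 = 0  t=0,i=14
  ...## -> #   bit 3 = 1  t=0,i=8
  ...#. -> #   bit 2 = 1  t=1,i=12
  ....# -> #   bit 1 = 1  t=0,i=7
  ..... -> .   bit 0 = 0  t=0,i=6
  bits 10001101010011111010110110001110 = 2370809230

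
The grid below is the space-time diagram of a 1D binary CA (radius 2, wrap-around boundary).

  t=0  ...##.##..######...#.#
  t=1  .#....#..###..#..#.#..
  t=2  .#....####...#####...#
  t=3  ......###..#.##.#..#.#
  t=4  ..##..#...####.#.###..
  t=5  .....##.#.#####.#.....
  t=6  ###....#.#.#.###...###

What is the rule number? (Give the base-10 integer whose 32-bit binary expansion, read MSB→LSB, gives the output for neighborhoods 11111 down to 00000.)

  ##### -> .   bit 31 = 0  t=0,i=12
  ####. -> #   bit 30 = 1  t=0,i=14
  ###.# -> #   bit 29 = 1  t=4,i=13
  ###.. -> .   bit 28 = 0  t=0,i=15
  ##.## -> .   bit 27 = 0  t=0,i=5
  ##.#. -> #   bit 26 = 1  t=3,i=15
  ##..# -> .   bit 25 = 0  t=0,i=8
  ##... -> .   bit 24 = 0  t=0,i=16
  #.### -> .   bit 23 = 0  t=4,i=17
  #.##. -> #   bit 22 = 1  t=0,i=6
  #.#.# -> .   bit 21 = 0  t=4,i=15
  #.#.. -> .   bit 20 = 0  t=0,i=21
  #..## -> #   bit 19 = 1  t=0,i=9
  #..#. -> #   bit 18 = 1  t=1,i=13
  #...# -> #   bit 17 = 1  t=0,i=1
  #.... -> .   bit 16 = 0  t=1,i=3
  .#### -> #   bit 15 = 1  t=0,i=11
  .###. -> .   bit 14 = 0  t=1,i=10
  .##.# -> .   bit 13 = 0  t=0,i=4
  .##.. -> .   bit 12 = 0  t=0,i=7
  .#.## -> #   bit 11 = 1  t=3,i=12
  .#.#. -> .   bit 10 = 0  t=0,i=20
  .#..# -> #   bit 9 = 1  t=1,i=7
  .#... -> .   bit 8 = 0  t=0,i=0
  ..### -> #   bit 7 = 1  t=0,i=10
  ..##. -> .   bit 6 = 0  t=0,i=3
  ..#.# -> #   bit 5 = 1  t=0,i=19
  ..#.. -> #   bit 4 = 1  t=1,i=1
  ...## -> .   bit 3 = 0  t=0,i=2
  ...#. -> .   bit 2 = 0  t=0,i=18
  ....# -> .   bit 1 = 0  t=1,i=4
  ..... -> #   bit 0 = 1  t=3,i=2
  bits 01100100010011101000101010110001 = 1682868913

1682868913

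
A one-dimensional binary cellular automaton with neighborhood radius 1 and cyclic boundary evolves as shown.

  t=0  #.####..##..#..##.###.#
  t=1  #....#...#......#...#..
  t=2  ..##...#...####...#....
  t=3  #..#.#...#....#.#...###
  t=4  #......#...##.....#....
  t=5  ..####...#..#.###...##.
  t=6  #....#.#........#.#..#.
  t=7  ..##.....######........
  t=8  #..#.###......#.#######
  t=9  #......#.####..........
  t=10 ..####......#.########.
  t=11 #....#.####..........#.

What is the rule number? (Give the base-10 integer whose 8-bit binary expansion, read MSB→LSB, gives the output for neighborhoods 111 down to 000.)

65

  ###|.  b7=0 t=0,i=3
  ##.|#  b6=1 t=0,i=0
  #.#|.  b5=0 t=0,i=1
  #..|.  b4=0 t=0,i=6
  .##|.  b3=0 t=0,i=2
  .#.|.  b2=0 t=0,i=12
  ..#|.  b1=0 t=0,i=7
  ...|#  b0=1 t=1,i=2
  bits 01000001 = 65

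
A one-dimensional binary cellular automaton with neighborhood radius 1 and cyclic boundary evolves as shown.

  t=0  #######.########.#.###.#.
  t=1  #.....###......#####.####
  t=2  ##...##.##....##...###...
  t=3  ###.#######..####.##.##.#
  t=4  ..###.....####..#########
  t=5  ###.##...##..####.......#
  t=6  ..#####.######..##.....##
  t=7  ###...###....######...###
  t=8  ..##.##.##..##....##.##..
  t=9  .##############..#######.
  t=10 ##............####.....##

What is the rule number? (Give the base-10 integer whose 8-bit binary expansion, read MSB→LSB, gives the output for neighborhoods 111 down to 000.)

  ### -> .   bit 7 = 0  t=0,i=1
  ##. -> #   bit 6 = 1  t=0,i=6
  #.# -> #   bit 5 = 1  t=0,i=7
  #.. -> #   bit 4 = 1  t=1,i=1
  .## -> #   bit 3 = 1  t=0,i=0
  .#. -> #   bit 2 = 1  t=0,i=17
  ..# -> #   bit 1 = 1  t=1,i=5
  ... -> .   bit 0 = 0  t=1,i=2
  bits 01111110 = 126

126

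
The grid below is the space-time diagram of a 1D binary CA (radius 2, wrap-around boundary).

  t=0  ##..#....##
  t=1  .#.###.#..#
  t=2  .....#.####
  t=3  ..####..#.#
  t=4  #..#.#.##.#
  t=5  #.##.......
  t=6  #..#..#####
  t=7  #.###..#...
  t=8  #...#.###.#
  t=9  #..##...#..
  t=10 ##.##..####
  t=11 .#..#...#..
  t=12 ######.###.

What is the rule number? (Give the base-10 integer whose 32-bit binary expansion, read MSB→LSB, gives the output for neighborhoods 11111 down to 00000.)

  [31] ##### => .  t=6,i=8
  [30] ####. => .  t=0,i=0
  [29] ###.# => #  t=1,i=5
  [28] ###.. => #  t=0,i=1
  [27] ##.## => .  t=4,i=9
  [26] ##.#. => .  t=1,i=6
  [25] ##..# => .  t=0,i=2
  [24] ##... => .  t=2,i=0
  [23] #.### => .  t=1,i=3
  [22] #.##. => .  t=4,i=7
  [21] #.#.# => .  t=1,i=1
  [20] #.#.. => #  t=1,i=7
  [19] #..## => .  t=3,i=1
  [18] #..#. => #  t=0,i=3
  [17] #...# => .  t=7,i=9
  [16] #.... => .  t=0,i=6
  [15] .#### => #  t=0,i=10
  [14] .###. => .  t=1,i=4
  [13] .##.# => .  t=4,i=8
  [12] .##.. => #  t=4,i=0
  [11] .#.## => .  t=1,i=2
  [10] .#.#. => .  t=1,i=0
  [9] .#..# => #  t=1,i=8
  [8] .#... => #  t=0,i=5
  [7] ..### => .  t=0,i=9
  [6] ..##. => #  t=9,i=3
  [5] ..#.# => #  t=1,i=10
  [4] ..#.. => #  t=0,i=4
  [3] ...## => .  t=0,i=8
  [2] ...#. => #  t=2,i=4
  [1] ....# => #  t=0,i=7
  [0] ..... => #  t=2,i=2
  bits 00110000000101001001001101110111 = 806654839

806654839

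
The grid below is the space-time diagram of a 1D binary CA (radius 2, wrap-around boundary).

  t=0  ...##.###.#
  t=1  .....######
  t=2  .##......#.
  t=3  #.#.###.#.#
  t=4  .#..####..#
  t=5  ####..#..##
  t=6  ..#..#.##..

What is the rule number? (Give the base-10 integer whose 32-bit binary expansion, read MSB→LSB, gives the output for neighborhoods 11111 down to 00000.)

  nb #####: next=.  (t=1,i=7, bit31=0)
  nb ####.: next=#  (t=1,i=9, bit30=1)
  nb ###.#: next=#  (t=0,i=8, bit29=1)
  nb ###..: next=.  (t=1,i=10, bit28=0)
  nb ##.##: next=#  (t=0,i=5, bit27=1)
  nb ##.#.: next=#  (t=0,i=9, bit26=1)
  nb ##..#: next=.  (t=4,i=8, bit25=0)
  nb ##...: next=.  (t=1,i=0, bit24=0)
  nb #.###: next=#  (t=0,i=6, bit23=1)
  nb #.##.: next=#  (t=3,i=10, bit22=1)
  nb #.#.#: next=.  (t=3,i=2, bit21=0)
  nb #.#..: next=#  (t=0,i=10, bit20=1)
  nb #..##: next=#  (t=2,i=0, bit19=1)
  nb #..#.: next=#  (t=4,i=9, bit18=1)
  nb #...#: next=.  (t=0,i=1, bit17=0)
  nb #....: next=#  (t=1,i=1, bit16=1)
  nb .####: next=.  (t=1,i=6, bit15=0)
  nb .###.: next=#  (t=0,i=7, bit14=1)
  nb .##.#: next=.  (t=0,i=4, bit13=0)
  nb .##..: next=#  (t=2,i=2, bit12=1)
  nb .#.##: next=.  (t=3,i=3, bit11=0)
  nb .#.#.: next=#  (t=4,i=0, bit10=1)
  nb .#..#: next=#  (t=2,i=10, bit9=1)
  nb .#...: next=.  (t=0,i=0, bit8=0)
  nb ..###: next=.  (t=1,i=5, bit7=0)
  nb ..##.: next=.  (t=0,i=3, bit6=0)
  nb ..#.#: next=#  (t=4,i=10, bit5=1)
  nb ..#..: next=.  (t=2,i=9, bit4=0)
  nb ...##: next=.  (t=0,i=2, bit3=0)
  nb ...#.: next=#  (t=2,i=8, bit2=1)
  nb ....#: next=.  (t=1,i=3, bit1=0)
  nb .....: next=#  (t=1,i=2, bit0=1)
  bits 01101100110111010101011000100101 = 1826444837

1826444837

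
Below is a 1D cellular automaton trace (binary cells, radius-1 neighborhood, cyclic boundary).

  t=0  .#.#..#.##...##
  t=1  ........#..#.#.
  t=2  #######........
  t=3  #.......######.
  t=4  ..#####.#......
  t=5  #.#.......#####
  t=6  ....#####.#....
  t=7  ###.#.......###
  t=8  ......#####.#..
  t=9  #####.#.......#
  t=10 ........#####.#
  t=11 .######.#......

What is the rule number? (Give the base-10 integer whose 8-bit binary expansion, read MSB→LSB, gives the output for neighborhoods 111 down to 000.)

  ###|.  b7=0 t=2,i=1
  ##.|.  b6=0 t=0,i=9
  #.#|.  b5=0 t=0,i=0
  #..|.  b4=0 t=0,i=4
  .##|#  b3=1 t=0,i=8
  .#.|.  b2=0 t=0,i=1
  ..#|.  b1=0 t=0,i=5
  ...|#  b0=1 t=0,i=11
  bits 00001001 = 9

9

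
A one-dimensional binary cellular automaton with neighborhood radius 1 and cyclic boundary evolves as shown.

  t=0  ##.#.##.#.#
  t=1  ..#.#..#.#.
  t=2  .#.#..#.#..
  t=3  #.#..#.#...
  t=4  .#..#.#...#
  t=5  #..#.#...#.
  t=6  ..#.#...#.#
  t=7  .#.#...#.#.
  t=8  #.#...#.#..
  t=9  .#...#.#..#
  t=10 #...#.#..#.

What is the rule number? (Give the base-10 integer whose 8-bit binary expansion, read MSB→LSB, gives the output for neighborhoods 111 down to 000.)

34

  ###|.  b7=0 t=0,i=0
  ##.|.  b6=0 t=0,i=1
  #.#|#  b5=1 t=0,i=2
  #..|.  b4=0 t=1,i=5
  .##|.  b3=0 t=0,i=5
  .#.|.  b2=0 t=0,i=3
  ..#|#  b1=1 t=1,i=1
  ...|.  b0=0 t=1,i=0
  bits 00100010 = 34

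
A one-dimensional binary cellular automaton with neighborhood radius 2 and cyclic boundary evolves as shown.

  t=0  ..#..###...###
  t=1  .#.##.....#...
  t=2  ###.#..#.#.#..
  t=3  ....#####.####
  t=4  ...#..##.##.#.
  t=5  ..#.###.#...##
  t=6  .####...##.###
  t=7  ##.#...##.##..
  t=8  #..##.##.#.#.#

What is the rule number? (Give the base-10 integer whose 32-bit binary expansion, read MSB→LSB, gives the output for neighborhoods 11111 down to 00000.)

3365674861

  #####|#  b31=1 t=3,i=6
  ####.|#  b30=1 t=3,i=7
  ###.#|.  b29=0 t=2,i=2
  ###..|.  b28=0 t=0,i=7
  ##.##|#  b27=1 t=3,i=9
  ##.#.|.  b26=0 t=2,i=3
  ##..#|.  b25=0 t=0,i=0
  ##...|.  b24=0 t=0,i=8
  #.###|#  b23=1 t=3,i=10
  #.##.|.  b22=0 t=1,i=3
  #.#.#|.  b21=0 t=2,i=9
  #.#..|#  b20=1 t=2,i=4
  #..##|#  b19=1 t=0,i=4
  #..#.|#  b18=1 t=0,i=1
  #...#|.  b17=0 t=0,i=9
  #....|.  b16=0 t=1,i=6
  .####|.  b15=0 t=3,i=5
  .###.|.  b14=0 t=0,i=6
  .##.#|.  b13=0 t=4,i=7
  .##..|#  b12=1 t=1,i=4
  .#.##|#  b11=1 t=1,i=2
  .#.#.|#  b10=1 t=2,i=8
  .#..#|#  b9=1 t=0,i=3
  .#...|#  b8=1 t=1,i=11
  ..###|.  b7=0 t=0,i=5
  ..##.|#  b6=1 t=4,i=6
  ..#.#|#  b5=1 t=1,i=1
  ..#..|.  b4=0 t=0,i=2
  ...##|#  b3=1 t=0,i=10
  ...#.|#  b2=1 t=1,i=0
  ....#|.  b1=0 t=1,i=8
  .....|#  b0=1 t=1,i=7
  bits 11001000100111000001111101101101 = 3365674861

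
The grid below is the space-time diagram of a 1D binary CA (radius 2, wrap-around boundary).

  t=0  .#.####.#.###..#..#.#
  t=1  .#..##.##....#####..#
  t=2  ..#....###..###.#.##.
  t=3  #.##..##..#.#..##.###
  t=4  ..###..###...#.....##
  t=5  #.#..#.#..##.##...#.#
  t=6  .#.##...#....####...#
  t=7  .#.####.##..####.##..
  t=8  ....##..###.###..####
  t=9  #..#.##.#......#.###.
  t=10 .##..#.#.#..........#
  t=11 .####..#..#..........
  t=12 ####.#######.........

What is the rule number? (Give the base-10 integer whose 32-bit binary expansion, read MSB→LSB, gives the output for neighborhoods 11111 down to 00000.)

  #####|.  b31=0 t=1,i=15
  ####.|#  b30=1 t=0,i=5
  ###.#|.  b29=0 t=0,i=6
  ###..|.  b28=0 t=0,i=12
  ##.##|.  b27=0 t=1,i=6
  ##.#.|#  b26=1 t=0,i=7
  ##..#|#  b25=1 t=0,i=13
  ##...|#  b24=1 t=1,i=9
  #.###|.  b23=0 t=0,i=3
  #.##.|#  b22=1 t=1,i=7
  #.#.#|#  b21=1 t=0,i=1
  #.#..|.  b20=0 t=1,i=1
  #..##|.  b19=0 t=1,i=3
  #..#.|#  b18=1 t=0,i=14
  #...#|#  b17=1 t=2,i=0
  #....|.  b16=0 t=1,i=10
  .####|#  b15=1 t=0,i=4
  .###.|.  b14=0 t=0,i=11
  .##.#|.  b13=0 t=1,i=5
  .##..|#  b12=1 t=1,i=8
  .#.##|.  b11=0 t=0,i=2
  .#.#.|.  b10=0 t=0,i=0
  .#..#|#  b9=1 t=0,i=16
  .#...|#  b8=1 t=2,i=3
  ..###|#  b7=1 t=1,i=13
  ..##.|.  b6=0 t=1,i=4
  ..#.#|.  b5=0 t=0,i=18
  ..#..|#  b4=1 t=0,i=15
  ...##|#  b3=1 t=1,i=12
  ...#.|.  b2=0 t=2,i=1
  ....#|.  b1=0 t=1,i=11
  .....|.  b0=0 t=4,i=16
  bits 01000111011001101001001110011000 = 1197904792

1197904792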